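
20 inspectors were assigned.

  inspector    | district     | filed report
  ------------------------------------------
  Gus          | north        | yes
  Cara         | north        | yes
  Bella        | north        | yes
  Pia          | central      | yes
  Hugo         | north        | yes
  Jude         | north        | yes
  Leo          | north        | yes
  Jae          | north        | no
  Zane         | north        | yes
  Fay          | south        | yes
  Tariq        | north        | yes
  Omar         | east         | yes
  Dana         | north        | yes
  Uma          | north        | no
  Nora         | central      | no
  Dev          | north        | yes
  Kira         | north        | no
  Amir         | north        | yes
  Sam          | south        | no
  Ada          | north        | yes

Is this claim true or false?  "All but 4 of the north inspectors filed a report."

Truth condition: |A ∖ B| = 4.
|A| = 15, |A ∩ B| = 12, |A ∖ B| = 3.
|A ∖ B| = 3, so the statement is false.

False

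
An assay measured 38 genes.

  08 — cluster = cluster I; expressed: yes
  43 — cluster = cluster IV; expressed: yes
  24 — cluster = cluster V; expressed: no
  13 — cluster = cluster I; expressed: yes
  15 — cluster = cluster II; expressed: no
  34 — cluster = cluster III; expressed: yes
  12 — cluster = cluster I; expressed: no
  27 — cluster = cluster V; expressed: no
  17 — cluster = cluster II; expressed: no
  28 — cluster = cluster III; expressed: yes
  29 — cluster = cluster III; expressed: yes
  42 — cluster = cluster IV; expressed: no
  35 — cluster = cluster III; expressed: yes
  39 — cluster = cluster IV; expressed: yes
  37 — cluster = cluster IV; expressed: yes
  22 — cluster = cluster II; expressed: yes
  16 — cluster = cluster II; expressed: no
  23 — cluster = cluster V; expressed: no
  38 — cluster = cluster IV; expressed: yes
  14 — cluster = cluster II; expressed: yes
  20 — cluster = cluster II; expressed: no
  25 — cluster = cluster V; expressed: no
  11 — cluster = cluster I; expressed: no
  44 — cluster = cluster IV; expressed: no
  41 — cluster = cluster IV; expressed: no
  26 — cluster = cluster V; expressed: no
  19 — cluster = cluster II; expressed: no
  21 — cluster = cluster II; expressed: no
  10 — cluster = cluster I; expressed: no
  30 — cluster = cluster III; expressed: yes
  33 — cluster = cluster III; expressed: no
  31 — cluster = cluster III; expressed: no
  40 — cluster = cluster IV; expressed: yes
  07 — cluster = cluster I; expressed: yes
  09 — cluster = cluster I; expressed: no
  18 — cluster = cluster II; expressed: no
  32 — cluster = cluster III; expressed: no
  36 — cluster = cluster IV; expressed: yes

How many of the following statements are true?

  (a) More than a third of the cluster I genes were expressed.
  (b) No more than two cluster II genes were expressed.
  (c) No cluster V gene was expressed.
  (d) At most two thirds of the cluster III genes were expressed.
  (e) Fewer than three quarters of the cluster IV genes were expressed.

(a) cluster I: |A| = 7, |A ∩ B| = 3; needs |A ∩ B| / |A| > 1/3 — true.
(b) cluster II: |A| = 9, |A ∩ B| = 2; needs |A ∩ B| ≤ 2 — true.
(c) cluster V: |A| = 5, |A ∩ B| = 0; needs A ∩ B = ∅ (|A ∩ B| = 0) — true.
(d) cluster III: |A| = 8, |A ∩ B| = 5; needs |A ∩ B| / |A| ≤ 2/3 — true.
(e) cluster IV: |A| = 9, |A ∩ B| = 6; needs |A ∩ B| / |A| < 3/4 — true.

5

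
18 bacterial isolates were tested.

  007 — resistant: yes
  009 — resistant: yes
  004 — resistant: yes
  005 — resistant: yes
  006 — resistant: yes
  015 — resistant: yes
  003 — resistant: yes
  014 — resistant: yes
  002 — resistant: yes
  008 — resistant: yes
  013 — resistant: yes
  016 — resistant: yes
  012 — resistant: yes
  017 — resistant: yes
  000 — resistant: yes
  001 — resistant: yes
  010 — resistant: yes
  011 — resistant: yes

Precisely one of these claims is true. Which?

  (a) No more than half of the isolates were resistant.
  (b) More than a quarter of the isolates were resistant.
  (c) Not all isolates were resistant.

|A| = 18, |A ∩ B| = 18, |A ∖ B| = 0.
(a) requires |A ∩ B| ≤ |A ∖ B|: false.
(b) requires |A ∩ B| / |A| > 1/4: true.
(c) requires A ⊄ B (|A ∖ B| ≥ 1): false.

(b)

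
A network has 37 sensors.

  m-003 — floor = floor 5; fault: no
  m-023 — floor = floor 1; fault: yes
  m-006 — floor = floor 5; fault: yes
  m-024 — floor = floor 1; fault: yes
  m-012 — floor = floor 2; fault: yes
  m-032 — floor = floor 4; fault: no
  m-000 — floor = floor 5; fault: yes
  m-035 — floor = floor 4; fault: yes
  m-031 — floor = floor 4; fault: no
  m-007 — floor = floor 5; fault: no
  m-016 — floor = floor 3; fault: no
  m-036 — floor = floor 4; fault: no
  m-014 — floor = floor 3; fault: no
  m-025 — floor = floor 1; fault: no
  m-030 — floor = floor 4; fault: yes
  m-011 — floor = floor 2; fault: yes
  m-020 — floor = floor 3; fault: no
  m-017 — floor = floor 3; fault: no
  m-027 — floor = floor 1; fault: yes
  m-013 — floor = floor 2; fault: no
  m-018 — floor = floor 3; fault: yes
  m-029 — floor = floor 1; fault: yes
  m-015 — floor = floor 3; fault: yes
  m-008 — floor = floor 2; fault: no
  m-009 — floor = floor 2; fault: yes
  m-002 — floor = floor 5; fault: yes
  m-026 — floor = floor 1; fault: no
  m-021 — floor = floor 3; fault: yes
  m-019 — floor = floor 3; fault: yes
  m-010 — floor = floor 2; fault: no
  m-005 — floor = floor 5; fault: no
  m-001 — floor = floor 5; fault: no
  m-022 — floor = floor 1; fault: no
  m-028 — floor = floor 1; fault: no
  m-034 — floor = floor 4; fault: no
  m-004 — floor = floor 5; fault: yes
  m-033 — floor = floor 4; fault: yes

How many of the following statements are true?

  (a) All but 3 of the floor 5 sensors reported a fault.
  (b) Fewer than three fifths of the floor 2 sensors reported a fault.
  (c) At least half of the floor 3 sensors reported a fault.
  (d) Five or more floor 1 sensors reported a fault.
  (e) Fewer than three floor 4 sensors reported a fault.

(a) floor 5: |A| = 8, |A ∩ B| = 4; needs |A ∖ B| = 3 — false.
(b) floor 2: |A| = 6, |A ∩ B| = 3; needs |A ∩ B| / |A| < 3/5 — true.
(c) floor 3: |A| = 8, |A ∩ B| = 4; needs |A ∩ B| ≥ |A ∖ B| — true.
(d) floor 1: |A| = 8, |A ∩ B| = 4; needs |A ∩ B| ≥ 5 — false.
(e) floor 4: |A| = 7, |A ∩ B| = 3; needs |A ∩ B| < 3 — false.

2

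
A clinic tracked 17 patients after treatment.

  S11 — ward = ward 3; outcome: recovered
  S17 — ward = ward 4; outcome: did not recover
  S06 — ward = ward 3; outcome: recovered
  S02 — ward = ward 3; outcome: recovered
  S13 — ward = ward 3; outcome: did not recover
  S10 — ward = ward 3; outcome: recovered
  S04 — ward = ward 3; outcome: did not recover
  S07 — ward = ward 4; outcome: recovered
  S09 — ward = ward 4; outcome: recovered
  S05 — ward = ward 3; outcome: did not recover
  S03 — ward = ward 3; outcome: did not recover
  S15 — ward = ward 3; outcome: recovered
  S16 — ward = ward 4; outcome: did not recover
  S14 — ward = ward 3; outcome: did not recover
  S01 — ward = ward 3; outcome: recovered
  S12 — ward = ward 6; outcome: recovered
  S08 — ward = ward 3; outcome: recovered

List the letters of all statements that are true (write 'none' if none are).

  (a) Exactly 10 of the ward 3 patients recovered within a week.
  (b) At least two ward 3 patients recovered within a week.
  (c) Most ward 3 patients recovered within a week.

(b), (c)

|A| = 12, |A ∩ B| = 7, |A ∖ B| = 5.
(a) |A ∩ B| = 10: fails.
(b) |A ∩ B| ≥ 2: holds.
(c) |A ∩ B| > |A ∖ B|: holds.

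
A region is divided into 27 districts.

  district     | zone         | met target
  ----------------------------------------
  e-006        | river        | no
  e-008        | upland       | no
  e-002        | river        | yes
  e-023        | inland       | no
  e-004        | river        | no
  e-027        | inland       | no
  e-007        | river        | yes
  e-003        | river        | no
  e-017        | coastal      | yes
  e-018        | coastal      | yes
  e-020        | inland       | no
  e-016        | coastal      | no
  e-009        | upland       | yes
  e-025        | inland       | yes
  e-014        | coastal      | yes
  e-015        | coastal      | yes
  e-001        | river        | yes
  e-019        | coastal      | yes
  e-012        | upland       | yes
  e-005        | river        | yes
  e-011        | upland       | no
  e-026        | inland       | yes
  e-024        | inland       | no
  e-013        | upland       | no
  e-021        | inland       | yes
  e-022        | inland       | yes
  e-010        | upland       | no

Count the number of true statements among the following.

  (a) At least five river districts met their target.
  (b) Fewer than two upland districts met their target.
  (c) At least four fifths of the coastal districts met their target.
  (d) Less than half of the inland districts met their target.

(a) river: |A| = 7, |A ∩ B| = 4; needs |A ∩ B| ≥ 5 — false.
(b) upland: |A| = 6, |A ∩ B| = 2; needs |A ∩ B| < 2 — false.
(c) coastal: |A| = 6, |A ∩ B| = 5; needs |A ∩ B| / |A| ≥ 4/5 — true.
(d) inland: |A| = 8, |A ∩ B| = 4; needs |A ∩ B| < |A ∖ B| — false.

1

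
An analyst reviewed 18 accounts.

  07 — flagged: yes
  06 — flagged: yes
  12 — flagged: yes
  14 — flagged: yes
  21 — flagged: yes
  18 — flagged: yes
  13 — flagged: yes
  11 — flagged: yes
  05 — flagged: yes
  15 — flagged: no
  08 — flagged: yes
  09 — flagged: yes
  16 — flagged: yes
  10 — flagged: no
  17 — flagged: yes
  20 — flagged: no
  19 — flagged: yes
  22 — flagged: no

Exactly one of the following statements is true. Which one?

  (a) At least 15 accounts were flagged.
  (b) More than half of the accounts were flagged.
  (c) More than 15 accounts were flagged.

(b)

|A| = 18, |A ∩ B| = 14, |A ∖ B| = 4.
(a) requires |A ∩ B| ≥ 15: false.
(b) requires |A ∩ B| > |A ∖ B|: true.
(c) requires |A ∩ B| > 15: false.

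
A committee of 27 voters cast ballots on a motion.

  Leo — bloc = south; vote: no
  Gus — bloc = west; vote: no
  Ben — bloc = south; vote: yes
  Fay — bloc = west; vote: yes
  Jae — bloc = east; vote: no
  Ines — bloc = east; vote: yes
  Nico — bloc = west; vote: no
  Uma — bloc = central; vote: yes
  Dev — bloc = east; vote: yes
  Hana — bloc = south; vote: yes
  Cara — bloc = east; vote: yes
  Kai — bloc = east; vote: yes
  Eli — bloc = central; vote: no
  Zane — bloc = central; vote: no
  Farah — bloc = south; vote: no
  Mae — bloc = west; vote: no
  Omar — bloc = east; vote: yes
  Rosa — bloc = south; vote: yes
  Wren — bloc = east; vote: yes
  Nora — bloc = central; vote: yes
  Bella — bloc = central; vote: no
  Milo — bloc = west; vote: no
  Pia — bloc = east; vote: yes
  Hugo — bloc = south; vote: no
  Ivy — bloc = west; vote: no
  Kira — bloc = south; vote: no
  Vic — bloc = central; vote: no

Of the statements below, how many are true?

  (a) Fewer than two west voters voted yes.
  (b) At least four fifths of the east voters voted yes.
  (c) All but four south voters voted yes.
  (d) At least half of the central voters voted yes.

3

(a) west: |A| = 6, |A ∩ B| = 1; needs |A ∩ B| < 2 — true.
(b) east: |A| = 8, |A ∩ B| = 7; needs |A ∩ B| / |A| ≥ 4/5 — true.
(c) south: |A| = 7, |A ∩ B| = 3; needs |A ∖ B| = 4 — true.
(d) central: |A| = 6, |A ∩ B| = 2; needs |A ∩ B| ≥ |A ∖ B| — false.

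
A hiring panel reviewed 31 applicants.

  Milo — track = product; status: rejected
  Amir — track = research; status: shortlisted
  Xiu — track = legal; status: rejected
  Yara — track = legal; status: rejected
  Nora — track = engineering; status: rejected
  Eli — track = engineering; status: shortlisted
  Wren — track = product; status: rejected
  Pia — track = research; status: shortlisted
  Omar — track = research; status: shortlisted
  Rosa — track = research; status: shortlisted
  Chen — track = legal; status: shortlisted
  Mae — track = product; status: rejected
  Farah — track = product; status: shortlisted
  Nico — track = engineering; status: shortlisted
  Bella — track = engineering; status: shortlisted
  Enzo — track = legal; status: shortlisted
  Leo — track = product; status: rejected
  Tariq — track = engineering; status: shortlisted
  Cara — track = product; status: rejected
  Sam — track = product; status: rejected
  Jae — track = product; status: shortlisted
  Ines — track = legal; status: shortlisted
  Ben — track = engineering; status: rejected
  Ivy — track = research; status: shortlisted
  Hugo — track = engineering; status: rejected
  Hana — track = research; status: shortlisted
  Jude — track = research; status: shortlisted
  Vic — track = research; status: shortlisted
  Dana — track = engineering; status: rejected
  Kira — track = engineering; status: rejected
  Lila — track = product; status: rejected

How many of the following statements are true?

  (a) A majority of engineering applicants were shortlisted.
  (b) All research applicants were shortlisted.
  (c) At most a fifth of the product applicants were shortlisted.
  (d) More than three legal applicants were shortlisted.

1

(a) engineering: |A| = 9, |A ∩ B| = 4; needs |A ∩ B| > |A ∖ B| — false.
(b) research: |A| = 8, |A ∩ B| = 8; needs A ⊆ B, i.e. every element of A is in B (|A ∖ B| = 0) — true.
(c) product: |A| = 9, |A ∩ B| = 2; needs |A ∩ B| / |A| ≤ 1/5 — false.
(d) legal: |A| = 5, |A ∩ B| = 3; needs |A ∩ B| > 3 — false.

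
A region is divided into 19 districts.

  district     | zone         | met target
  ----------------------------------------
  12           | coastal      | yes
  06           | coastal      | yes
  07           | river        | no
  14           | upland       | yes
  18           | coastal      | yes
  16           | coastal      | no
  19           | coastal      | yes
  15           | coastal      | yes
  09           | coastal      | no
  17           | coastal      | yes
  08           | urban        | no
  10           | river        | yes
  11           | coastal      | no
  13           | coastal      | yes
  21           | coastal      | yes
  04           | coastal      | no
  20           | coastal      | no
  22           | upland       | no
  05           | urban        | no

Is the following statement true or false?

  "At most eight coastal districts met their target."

True

The determiner here denotes the relation: |A ∩ B| ≤ 8.
A (the restrictor) = {12, 06, 18, 16, 19, 15, 09, 17, 11, 13, 21, 04, 20}, |A| = 13.
A ∩ B = {12, 06, 18, 19, 15, 17, 13, 21}, so |A ∩ B| = 8.
|A ∩ B| = 8, so the statement is true.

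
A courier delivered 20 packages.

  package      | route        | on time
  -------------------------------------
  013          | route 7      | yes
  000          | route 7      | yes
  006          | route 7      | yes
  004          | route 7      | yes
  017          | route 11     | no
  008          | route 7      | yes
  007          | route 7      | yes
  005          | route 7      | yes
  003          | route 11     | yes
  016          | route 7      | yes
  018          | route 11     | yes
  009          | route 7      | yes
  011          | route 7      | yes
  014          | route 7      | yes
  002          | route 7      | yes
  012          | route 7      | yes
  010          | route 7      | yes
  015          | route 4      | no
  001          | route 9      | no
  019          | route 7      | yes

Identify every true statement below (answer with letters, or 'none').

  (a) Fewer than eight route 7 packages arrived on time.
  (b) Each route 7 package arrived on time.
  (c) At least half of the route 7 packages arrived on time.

|A| = 15, |A ∩ B| = 15, |A ∖ B| = 0.
(a) |A ∩ B| < 8: fails.
(b) A ⊆ B, i.e. every element of A is in B (|A ∖ B| = 0): holds.
(c) |A ∩ B| ≥ |A ∖ B|: holds.

(b), (c)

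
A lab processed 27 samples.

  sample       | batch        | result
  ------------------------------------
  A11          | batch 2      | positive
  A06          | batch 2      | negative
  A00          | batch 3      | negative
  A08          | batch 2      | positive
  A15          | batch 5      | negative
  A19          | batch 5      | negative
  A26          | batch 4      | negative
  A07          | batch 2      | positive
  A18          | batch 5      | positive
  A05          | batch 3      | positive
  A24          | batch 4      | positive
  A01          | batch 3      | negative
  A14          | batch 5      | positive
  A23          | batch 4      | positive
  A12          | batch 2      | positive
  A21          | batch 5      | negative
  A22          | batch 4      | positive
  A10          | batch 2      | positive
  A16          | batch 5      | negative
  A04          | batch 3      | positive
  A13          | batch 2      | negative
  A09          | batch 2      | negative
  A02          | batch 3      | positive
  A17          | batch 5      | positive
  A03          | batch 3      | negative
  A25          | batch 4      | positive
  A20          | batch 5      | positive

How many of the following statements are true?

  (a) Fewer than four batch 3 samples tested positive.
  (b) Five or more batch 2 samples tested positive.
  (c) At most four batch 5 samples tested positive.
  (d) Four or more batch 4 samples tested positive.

(a) batch 3: |A| = 6, |A ∩ B| = 3; needs |A ∩ B| < 4 — true.
(b) batch 2: |A| = 8, |A ∩ B| = 5; needs |A ∩ B| ≥ 5 — true.
(c) batch 5: |A| = 8, |A ∩ B| = 4; needs |A ∩ B| ≤ 4 — true.
(d) batch 4: |A| = 5, |A ∩ B| = 4; needs |A ∩ B| ≥ 4 — true.

4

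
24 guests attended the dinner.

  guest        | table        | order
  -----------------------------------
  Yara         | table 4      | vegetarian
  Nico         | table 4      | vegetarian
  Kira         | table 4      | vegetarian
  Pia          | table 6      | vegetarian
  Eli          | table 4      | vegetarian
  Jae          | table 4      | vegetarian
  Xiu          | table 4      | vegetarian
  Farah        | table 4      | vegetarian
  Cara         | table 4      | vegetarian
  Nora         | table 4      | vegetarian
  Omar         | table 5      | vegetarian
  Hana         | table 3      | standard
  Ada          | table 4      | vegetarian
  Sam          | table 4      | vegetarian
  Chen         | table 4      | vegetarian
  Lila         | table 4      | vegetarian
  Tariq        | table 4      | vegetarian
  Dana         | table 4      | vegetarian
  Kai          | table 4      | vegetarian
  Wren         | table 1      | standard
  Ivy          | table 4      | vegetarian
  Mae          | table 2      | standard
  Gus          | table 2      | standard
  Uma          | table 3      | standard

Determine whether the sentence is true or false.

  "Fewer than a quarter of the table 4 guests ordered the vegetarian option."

False

'Fewer than a quarter of the table 4 guests ordered the vegetarian option' holds iff |A ∩ B| / |A| < 1/4.
|A| = 17, |A ∩ B| = 17, |A ∖ B| = 0.
|A ∩ B|/|A| = 17/17, so the statement is false.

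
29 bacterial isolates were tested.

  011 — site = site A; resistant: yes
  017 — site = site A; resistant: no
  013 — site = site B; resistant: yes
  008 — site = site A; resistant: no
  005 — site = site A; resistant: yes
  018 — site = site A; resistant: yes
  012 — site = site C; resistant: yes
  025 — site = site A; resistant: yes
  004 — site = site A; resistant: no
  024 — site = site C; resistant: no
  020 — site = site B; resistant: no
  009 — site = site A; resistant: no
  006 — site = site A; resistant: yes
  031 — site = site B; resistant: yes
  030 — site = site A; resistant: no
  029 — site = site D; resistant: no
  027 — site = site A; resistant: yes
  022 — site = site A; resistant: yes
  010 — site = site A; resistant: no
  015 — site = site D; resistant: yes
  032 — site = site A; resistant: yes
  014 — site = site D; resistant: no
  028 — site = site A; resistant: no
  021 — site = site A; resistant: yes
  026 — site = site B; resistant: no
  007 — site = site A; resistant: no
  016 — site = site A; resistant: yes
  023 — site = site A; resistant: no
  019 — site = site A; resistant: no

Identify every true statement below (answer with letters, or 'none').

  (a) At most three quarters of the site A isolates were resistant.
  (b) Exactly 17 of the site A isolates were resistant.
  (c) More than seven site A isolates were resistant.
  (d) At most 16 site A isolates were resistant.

(a), (c), (d)

|A| = 20, |A ∩ B| = 10, |A ∖ B| = 10.
(a) |A ∩ B| / |A| ≤ 3/4: holds.
(b) |A ∩ B| = 17: fails.
(c) |A ∩ B| > 7: holds.
(d) |A ∩ B| ≤ 16: holds.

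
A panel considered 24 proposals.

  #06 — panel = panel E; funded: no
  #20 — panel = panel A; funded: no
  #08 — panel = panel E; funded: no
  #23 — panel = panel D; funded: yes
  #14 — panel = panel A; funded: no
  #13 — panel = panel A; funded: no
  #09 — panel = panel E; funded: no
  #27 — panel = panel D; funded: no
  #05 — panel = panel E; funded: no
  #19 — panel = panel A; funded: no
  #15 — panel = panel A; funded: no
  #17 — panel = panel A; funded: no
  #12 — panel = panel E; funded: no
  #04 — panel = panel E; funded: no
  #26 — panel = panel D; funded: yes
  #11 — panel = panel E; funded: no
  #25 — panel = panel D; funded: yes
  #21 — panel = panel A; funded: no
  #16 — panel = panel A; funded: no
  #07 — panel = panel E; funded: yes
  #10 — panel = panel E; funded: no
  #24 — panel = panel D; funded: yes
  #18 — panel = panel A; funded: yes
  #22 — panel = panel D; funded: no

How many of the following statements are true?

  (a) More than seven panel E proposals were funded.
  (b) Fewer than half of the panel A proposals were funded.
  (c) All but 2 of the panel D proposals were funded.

(a) panel E: |A| = 9, |A ∩ B| = 1; needs |A ∩ B| > 7 — false.
(b) panel A: |A| = 9, |A ∩ B| = 1; needs |A ∩ B| < |A ∖ B| — true.
(c) panel D: |A| = 6, |A ∩ B| = 4; needs |A ∖ B| = 2 — true.

2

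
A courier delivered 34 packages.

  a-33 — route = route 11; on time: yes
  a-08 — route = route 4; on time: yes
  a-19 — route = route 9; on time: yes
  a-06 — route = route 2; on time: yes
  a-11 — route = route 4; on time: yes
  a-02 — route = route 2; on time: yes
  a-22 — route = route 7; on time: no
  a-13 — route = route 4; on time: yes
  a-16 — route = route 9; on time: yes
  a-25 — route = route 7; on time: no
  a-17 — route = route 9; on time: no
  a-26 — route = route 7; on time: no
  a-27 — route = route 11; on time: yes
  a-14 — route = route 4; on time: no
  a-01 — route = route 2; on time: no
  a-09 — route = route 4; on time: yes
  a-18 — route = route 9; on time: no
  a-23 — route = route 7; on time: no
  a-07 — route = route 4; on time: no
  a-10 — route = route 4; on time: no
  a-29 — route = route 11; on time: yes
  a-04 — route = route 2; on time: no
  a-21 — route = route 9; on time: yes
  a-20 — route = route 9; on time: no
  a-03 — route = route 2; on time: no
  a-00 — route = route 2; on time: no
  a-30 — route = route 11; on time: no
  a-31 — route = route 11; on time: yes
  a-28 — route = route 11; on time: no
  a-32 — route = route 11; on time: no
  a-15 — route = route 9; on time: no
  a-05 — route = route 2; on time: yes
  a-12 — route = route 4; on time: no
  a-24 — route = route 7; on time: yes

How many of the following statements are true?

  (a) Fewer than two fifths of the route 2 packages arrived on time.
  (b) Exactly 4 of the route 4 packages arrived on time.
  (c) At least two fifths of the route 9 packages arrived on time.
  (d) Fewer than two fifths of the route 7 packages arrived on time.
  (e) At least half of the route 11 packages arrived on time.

4

(a) route 2: |A| = 7, |A ∩ B| = 3; needs |A ∩ B| / |A| < 2/5 — false.
(b) route 4: |A| = 8, |A ∩ B| = 4; needs |A ∩ B| = 4 — true.
(c) route 9: |A| = 7, |A ∩ B| = 3; needs |A ∩ B| / |A| ≥ 2/5 — true.
(d) route 7: |A| = 5, |A ∩ B| = 1; needs |A ∩ B| / |A| < 2/5 — true.
(e) route 11: |A| = 7, |A ∩ B| = 4; needs |A ∩ B| ≥ |A ∖ B| — true.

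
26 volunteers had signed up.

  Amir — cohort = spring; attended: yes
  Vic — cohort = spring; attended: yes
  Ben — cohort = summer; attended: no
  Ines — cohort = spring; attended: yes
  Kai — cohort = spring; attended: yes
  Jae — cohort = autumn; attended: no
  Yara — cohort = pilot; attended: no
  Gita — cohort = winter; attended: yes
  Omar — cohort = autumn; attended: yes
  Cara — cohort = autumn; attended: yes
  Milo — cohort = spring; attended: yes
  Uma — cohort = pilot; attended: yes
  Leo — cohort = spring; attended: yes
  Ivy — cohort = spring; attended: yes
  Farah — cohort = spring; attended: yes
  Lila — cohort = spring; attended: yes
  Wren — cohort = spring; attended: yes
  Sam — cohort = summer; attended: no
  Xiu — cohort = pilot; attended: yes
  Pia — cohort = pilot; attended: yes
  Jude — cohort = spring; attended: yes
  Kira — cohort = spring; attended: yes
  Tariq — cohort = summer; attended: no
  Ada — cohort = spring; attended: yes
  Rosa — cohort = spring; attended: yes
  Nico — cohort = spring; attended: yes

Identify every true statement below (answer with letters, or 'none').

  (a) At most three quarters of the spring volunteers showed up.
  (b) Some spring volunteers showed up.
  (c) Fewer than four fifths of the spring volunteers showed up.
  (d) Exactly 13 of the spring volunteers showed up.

|A| = 15, |A ∩ B| = 15, |A ∖ B| = 0.
(a) |A ∩ B| / |A| ≤ 3/4: fails.
(b) A ∩ B ≠ ∅ (|A ∩ B| ≥ 1): holds.
(c) |A ∩ B| / |A| < 4/5: fails.
(d) |A ∩ B| = 13: fails.

(b)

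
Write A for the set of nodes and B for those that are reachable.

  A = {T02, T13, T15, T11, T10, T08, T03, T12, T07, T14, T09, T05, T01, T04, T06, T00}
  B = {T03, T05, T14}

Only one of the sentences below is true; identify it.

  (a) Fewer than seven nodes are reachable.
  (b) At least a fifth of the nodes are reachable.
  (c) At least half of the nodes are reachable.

(a)

|A| = 16, |A ∩ B| = 3, |A ∖ B| = 13.
(a) requires |A ∩ B| < 7: true.
(b) requires |A ∩ B| / |A| ≥ 1/5: false.
(c) requires |A ∩ B| ≥ |A ∖ B|: false.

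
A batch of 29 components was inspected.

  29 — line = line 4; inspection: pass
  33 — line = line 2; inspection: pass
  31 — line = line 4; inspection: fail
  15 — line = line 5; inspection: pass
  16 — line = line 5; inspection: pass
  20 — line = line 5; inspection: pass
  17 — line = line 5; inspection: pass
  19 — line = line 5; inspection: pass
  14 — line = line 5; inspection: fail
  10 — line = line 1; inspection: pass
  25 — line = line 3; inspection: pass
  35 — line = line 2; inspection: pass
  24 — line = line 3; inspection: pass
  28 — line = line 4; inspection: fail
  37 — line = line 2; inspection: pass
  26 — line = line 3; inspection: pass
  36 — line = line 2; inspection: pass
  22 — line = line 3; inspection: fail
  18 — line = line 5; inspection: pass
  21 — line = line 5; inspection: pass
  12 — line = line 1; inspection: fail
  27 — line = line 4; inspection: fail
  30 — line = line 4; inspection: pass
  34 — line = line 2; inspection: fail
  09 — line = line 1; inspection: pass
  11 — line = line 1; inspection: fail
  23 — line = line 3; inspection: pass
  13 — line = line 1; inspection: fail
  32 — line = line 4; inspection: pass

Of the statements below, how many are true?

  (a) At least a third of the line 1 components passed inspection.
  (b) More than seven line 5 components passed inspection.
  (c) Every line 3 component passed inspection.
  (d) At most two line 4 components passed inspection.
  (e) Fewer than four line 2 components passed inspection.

(a) line 1: |A| = 5, |A ∩ B| = 2; needs |A ∩ B| / |A| ≥ 1/3 — true.
(b) line 5: |A| = 8, |A ∩ B| = 7; needs |A ∩ B| > 7 — false.
(c) line 3: |A| = 5, |A ∩ B| = 4; needs A ⊆ B, i.e. every element of A is in B (|A ∖ B| = 0) — false.
(d) line 4: |A| = 6, |A ∩ B| = 3; needs |A ∩ B| ≤ 2 — false.
(e) line 2: |A| = 5, |A ∩ B| = 4; needs |A ∩ B| < 4 — false.

1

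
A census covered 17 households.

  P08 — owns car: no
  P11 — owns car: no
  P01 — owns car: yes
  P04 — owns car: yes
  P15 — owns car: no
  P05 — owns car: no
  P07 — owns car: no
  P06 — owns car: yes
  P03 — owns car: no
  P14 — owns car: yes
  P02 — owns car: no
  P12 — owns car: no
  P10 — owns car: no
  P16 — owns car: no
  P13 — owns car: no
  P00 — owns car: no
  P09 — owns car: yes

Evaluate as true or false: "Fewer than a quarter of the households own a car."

Truth condition: |A ∩ B| / |A| < 1/4.
|A| = 17, |A ∩ B| = 5, |A ∖ B| = 12.
|A ∩ B|/|A| = 5/17, so the statement is false.

False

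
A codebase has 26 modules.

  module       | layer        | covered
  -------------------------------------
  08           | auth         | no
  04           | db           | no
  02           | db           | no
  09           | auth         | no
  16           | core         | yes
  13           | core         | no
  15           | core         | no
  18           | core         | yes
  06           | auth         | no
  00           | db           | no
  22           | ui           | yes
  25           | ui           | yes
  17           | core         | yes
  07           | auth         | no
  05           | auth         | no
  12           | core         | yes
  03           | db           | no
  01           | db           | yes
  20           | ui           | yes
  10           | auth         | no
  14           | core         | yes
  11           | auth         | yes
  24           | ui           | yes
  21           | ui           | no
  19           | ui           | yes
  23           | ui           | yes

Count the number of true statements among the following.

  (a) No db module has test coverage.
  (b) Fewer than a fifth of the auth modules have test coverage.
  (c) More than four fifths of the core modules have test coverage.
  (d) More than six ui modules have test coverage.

1

(a) db: |A| = 5, |A ∩ B| = 1; needs A ∩ B = ∅ (|A ∩ B| = 0) — false.
(b) auth: |A| = 7, |A ∩ B| = 1; needs |A ∩ B| / |A| < 1/5 — true.
(c) core: |A| = 7, |A ∩ B| = 5; needs |A ∩ B| / |A| > 4/5 — false.
(d) ui: |A| = 7, |A ∩ B| = 6; needs |A ∩ B| > 6 — false.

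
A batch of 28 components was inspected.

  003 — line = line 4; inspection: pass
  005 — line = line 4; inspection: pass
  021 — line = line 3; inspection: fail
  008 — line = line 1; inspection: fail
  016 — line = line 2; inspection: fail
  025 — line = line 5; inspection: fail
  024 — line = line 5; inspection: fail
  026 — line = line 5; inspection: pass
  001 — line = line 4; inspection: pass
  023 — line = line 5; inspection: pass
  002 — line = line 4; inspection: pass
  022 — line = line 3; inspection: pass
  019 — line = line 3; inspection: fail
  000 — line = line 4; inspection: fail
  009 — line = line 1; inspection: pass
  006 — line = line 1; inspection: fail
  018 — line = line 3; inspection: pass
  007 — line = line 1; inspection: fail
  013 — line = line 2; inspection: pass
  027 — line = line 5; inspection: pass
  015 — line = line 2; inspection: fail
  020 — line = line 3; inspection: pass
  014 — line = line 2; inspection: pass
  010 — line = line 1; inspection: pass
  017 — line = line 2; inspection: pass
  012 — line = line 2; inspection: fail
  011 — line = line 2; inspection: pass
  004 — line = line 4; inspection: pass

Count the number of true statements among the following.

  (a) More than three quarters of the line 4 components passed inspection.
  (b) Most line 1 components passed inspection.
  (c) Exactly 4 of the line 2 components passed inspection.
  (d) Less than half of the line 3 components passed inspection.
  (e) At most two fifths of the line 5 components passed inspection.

(a) line 4: |A| = 6, |A ∩ B| = 5; needs |A ∩ B| / |A| > 3/4 — true.
(b) line 1: |A| = 5, |A ∩ B| = 2; needs |A ∩ B| > |A ∖ B| — false.
(c) line 2: |A| = 7, |A ∩ B| = 4; needs |A ∩ B| = 4 — true.
(d) line 3: |A| = 5, |A ∩ B| = 3; needs |A ∩ B| < |A ∖ B| — false.
(e) line 5: |A| = 5, |A ∩ B| = 3; needs |A ∩ B| / |A| ≤ 2/5 — false.

2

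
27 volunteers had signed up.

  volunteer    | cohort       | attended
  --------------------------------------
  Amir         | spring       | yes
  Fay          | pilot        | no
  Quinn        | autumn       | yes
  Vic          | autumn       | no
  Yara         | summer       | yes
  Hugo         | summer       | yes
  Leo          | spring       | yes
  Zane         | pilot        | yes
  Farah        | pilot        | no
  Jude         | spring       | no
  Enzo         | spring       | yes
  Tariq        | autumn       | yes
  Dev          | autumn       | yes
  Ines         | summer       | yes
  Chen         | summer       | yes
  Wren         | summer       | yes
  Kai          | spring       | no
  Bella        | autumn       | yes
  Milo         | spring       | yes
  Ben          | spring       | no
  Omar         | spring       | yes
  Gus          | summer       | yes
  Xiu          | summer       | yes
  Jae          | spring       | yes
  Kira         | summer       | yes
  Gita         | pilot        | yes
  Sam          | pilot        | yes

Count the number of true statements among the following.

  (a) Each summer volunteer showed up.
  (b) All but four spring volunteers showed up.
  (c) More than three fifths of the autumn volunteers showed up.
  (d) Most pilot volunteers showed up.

3

(a) summer: |A| = 8, |A ∩ B| = 8; needs A ⊆ B, i.e. every element of A is in B (|A ∖ B| = 0) — true.
(b) spring: |A| = 9, |A ∩ B| = 6; needs |A ∖ B| = 4 — false.
(c) autumn: |A| = 5, |A ∩ B| = 4; needs |A ∩ B| / |A| > 3/5 — true.
(d) pilot: |A| = 5, |A ∩ B| = 3; needs |A ∩ B| > |A ∖ B| — true.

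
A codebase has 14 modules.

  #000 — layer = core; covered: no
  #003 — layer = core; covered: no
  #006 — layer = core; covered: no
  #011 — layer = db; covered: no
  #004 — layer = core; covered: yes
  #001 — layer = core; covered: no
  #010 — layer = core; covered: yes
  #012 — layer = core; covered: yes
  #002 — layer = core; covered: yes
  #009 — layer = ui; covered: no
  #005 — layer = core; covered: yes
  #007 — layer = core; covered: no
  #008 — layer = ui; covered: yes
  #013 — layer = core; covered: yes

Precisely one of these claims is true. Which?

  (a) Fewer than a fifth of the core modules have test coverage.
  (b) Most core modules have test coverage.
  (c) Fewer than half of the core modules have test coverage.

(b)

|A| = 11, |A ∩ B| = 6, |A ∖ B| = 5.
(a) requires |A ∩ B| / |A| < 1/5: false.
(b) requires |A ∩ B| > |A ∖ B|: true.
(c) requires |A ∩ B| < |A ∖ B|: false.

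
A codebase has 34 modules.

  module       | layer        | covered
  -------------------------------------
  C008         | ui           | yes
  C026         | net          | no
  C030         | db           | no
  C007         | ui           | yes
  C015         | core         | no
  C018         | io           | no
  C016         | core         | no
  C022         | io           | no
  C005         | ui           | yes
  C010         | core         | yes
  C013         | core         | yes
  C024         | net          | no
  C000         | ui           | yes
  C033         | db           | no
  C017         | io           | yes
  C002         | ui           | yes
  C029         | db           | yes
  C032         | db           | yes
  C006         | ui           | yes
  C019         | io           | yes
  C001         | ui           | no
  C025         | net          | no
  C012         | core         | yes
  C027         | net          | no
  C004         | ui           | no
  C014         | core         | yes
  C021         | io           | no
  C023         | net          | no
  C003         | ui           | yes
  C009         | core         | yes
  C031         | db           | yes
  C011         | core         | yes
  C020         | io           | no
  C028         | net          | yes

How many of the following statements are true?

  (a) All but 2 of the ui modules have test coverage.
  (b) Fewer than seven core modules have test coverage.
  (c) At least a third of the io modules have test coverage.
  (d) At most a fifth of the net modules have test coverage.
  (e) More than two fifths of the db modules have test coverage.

5

(a) ui: |A| = 9, |A ∩ B| = 7; needs |A ∖ B| = 2 — true.
(b) core: |A| = 8, |A ∩ B| = 6; needs |A ∩ B| < 7 — true.
(c) io: |A| = 6, |A ∩ B| = 2; needs |A ∩ B| / |A| ≥ 1/3 — true.
(d) net: |A| = 6, |A ∩ B| = 1; needs |A ∩ B| / |A| ≤ 1/5 — true.
(e) db: |A| = 5, |A ∩ B| = 3; needs |A ∩ B| / |A| > 2/5 — true.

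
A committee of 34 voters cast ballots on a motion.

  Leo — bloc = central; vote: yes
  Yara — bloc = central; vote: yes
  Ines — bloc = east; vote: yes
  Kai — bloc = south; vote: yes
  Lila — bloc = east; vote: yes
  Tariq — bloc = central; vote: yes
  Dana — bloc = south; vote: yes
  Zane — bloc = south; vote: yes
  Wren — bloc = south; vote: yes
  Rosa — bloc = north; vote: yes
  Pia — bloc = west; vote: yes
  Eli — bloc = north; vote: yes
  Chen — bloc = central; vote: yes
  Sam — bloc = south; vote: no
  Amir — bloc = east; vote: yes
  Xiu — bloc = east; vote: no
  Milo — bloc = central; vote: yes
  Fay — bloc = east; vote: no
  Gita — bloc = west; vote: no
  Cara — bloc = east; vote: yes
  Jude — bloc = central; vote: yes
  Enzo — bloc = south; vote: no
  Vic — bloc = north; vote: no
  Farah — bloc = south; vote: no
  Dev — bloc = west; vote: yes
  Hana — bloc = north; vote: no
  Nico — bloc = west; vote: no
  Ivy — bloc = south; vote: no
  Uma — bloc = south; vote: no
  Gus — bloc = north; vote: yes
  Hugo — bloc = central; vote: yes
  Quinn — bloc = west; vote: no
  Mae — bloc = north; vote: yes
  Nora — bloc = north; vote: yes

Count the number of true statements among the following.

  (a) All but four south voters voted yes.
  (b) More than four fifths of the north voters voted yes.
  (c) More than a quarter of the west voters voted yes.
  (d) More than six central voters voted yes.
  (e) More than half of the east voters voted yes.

(a) south: |A| = 9, |A ∩ B| = 4; needs |A ∖ B| = 4 — false.
(b) north: |A| = 7, |A ∩ B| = 5; needs |A ∩ B| / |A| > 4/5 — false.
(c) west: |A| = 5, |A ∩ B| = 2; needs |A ∩ B| / |A| > 1/4 — true.
(d) central: |A| = 7, |A ∩ B| = 7; needs |A ∩ B| > 6 — true.
(e) east: |A| = 6, |A ∩ B| = 4; needs |A ∩ B| > |A ∖ B| — true.

3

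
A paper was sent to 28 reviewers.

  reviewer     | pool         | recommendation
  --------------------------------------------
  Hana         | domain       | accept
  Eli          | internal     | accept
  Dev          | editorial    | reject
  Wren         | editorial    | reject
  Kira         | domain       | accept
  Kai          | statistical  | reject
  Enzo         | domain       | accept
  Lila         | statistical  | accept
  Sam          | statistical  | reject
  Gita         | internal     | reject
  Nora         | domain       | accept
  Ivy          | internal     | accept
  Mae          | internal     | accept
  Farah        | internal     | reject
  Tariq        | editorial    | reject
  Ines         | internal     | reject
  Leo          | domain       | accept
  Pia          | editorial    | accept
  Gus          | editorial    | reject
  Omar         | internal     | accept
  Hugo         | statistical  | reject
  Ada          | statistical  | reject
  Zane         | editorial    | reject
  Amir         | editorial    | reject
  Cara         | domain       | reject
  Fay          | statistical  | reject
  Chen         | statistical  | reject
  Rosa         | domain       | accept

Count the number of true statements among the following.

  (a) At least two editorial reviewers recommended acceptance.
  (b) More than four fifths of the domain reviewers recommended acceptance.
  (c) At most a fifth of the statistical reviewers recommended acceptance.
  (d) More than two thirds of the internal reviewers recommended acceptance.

2

(a) editorial: |A| = 7, |A ∩ B| = 1; needs |A ∩ B| ≥ 2 — false.
(b) domain: |A| = 7, |A ∩ B| = 6; needs |A ∩ B| / |A| > 4/5 — true.
(c) statistical: |A| = 7, |A ∩ B| = 1; needs |A ∩ B| / |A| ≤ 1/5 — true.
(d) internal: |A| = 7, |A ∩ B| = 4; needs |A ∩ B| / |A| > 2/3 — false.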